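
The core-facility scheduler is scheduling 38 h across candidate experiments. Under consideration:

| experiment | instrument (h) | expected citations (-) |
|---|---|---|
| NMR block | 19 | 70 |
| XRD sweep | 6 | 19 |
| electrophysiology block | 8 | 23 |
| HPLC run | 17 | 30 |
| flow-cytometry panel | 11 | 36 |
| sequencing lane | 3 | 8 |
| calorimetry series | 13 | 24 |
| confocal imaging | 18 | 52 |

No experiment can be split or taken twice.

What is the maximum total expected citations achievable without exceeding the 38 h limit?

129

Density check — NMR block 3.68, flow-cytometry panel 3.27, XRD sweep 3.17, confocal imaging 2.89 are the best per h.
The ratio heuristic lands on NMR block + XRD sweep + flow-cytometry panel (125) but leaves 2 h idle.
The 6 h tied up in XRD sweep is better spent on electrophysiology block — total rises to 129 (38 h).
Next best is NMR block + XRD sweep + flow-cytometry panel at 125 (36 h) — short by 4.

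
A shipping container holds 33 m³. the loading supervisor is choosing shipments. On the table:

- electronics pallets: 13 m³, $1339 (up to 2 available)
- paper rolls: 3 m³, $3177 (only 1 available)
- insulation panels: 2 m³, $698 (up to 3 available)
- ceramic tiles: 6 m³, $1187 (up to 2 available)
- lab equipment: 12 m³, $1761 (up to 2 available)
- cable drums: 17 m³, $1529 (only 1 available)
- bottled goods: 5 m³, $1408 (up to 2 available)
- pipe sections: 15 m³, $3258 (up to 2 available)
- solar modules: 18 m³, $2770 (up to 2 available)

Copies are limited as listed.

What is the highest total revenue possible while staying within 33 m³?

Greedy by ratio would take paper rolls + 3×insulation panels + 2×ceramic tiles + 2×bottled goods: 31 m³ used, total 10461.
Replace insulation panels and 2×ceramic tiles with pipe sections: the trade gains 186 net, giving 10647 at 32 m³.
The spare 1 m³ is too small for any remaining shipment, and no exchange beats 10647.

10647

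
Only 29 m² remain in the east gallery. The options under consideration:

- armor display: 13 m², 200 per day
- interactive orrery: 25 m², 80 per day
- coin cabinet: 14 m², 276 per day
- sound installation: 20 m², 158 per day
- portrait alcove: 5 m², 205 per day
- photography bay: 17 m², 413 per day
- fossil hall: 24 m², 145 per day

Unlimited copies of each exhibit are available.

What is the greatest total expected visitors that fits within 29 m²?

Ranking by ratio (expected visitors/m²): portrait alcove 41.00, photography bay 24.29, coin cabinet 19.71.
The ratio ordering already packs tightly: 5×portrait alcove, 25 m², 1025.
No other feasible combination exceeds 1025.

1025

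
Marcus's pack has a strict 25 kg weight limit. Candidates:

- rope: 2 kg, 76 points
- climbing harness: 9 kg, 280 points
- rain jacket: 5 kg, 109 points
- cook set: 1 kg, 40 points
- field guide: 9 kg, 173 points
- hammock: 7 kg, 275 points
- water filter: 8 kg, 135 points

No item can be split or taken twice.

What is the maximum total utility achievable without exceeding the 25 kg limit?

780

By utility per kg: cook set 40.00, hammock 39.29, rope 38.00 lead.
Best packing: rope + climbing harness + rain jacket + cook set + hammock — 24 kg, 780 total.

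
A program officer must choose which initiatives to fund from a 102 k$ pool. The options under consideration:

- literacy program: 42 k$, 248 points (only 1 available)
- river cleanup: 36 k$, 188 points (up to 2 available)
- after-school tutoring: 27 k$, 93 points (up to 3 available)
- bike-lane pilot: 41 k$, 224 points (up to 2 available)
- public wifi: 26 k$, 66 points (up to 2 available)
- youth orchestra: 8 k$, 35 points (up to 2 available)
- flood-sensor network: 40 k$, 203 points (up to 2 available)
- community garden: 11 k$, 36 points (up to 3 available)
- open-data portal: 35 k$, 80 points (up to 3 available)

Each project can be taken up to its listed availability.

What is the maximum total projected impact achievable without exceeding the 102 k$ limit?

Ranking by ratio (projected impact/k$): literacy program 5.90, bike-lane pilot 5.46, river cleanup 5.22, flood-sensor network 5.08.
The ratio heuristic lands on literacy program + bike-lane pilot + 2×youth orchestra (542) but leaves 3 k$ idle.
Replace youth orchestra with community garden: the trade gains 1 net, giving 543 at 102 k$.
No other feasible combination exceeds 543.

543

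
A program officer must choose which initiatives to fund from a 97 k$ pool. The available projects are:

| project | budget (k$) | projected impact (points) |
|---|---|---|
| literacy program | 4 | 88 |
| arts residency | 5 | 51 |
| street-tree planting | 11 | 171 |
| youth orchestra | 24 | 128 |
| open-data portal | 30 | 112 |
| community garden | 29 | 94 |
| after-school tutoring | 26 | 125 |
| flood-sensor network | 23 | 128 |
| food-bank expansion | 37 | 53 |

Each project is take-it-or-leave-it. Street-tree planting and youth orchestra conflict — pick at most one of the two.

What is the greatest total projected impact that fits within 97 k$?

624

Taking literacy program + street-tree planting + open-data portal + after-school tutoring + flood-sensor network: 94 k$ used, 624 in projected impact.
An exhaustive check of the 512 subsets confirms 624.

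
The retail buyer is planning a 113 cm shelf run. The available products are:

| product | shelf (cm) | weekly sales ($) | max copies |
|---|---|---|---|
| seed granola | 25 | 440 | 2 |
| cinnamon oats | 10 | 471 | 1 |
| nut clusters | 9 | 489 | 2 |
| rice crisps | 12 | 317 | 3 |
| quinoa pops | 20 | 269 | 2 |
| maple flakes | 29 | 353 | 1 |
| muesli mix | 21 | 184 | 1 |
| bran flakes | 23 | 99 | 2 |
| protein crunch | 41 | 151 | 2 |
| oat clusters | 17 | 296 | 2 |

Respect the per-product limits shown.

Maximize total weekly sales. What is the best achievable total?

3136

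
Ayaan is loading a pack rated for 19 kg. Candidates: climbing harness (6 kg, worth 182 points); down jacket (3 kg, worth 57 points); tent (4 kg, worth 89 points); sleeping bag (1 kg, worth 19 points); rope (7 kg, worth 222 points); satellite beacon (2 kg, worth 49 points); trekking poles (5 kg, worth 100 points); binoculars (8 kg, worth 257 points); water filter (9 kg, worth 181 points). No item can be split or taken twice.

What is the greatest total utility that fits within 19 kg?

568

The ratio heuristic lands on sleeping bag + rope + satellite beacon + binoculars (547) but leaves 1 kg idle.
Replace sleeping bag and satellite beacon with tent: the trade gains 21 net, giving 568 at 19 kg.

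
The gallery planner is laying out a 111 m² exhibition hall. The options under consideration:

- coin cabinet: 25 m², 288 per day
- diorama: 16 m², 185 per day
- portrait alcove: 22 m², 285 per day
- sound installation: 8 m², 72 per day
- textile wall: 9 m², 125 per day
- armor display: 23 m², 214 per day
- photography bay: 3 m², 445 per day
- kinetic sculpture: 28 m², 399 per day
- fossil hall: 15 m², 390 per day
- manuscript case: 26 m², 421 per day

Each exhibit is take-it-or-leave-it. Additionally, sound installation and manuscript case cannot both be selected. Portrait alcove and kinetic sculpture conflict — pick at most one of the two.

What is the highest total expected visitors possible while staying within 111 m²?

2068

Taking coin cabinet + textile wall + photography bay + kinetic sculpture + fossil hall + manuscript case: 106 m² used, 2068 in expected visitors.
Runner-up diorama + armor display + photography bay + kinetic sculpture + fossil hall + manuscript case tops out at 2054.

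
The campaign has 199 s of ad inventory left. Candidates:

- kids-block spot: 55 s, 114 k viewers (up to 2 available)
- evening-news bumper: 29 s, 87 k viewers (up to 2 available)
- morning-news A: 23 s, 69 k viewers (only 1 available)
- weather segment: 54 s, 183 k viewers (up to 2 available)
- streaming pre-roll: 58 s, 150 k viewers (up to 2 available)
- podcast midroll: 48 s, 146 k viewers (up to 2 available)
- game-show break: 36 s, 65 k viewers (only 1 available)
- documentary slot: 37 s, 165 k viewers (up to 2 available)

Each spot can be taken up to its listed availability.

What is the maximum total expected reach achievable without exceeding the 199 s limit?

728

Density check — documentary slot 4.46, weather segment 3.39, podcast midroll 3.04 are the best per s.
Taking the top-ratio spots first gives 2×weather segment + 2×documentary slot for 696 (182 s).
The 54 s tied up in weather segment is better spent on morning-news A + podcast midroll — total rises to 728 (199 s).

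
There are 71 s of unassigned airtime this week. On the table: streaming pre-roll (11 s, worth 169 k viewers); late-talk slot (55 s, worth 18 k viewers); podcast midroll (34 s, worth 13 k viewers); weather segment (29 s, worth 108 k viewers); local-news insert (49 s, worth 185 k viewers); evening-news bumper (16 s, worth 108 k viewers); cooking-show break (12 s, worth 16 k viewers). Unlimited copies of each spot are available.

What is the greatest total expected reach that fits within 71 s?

Density check — streaming pre-roll 15.36, evening-news bumper 6.75, local-news insert 3.78, weather segment 3.72 are the best per s.
Best packing: 6×streaming pre-roll — 66 s, 1014 total.
That's the maximum — no swap from here does better than 1014.

1014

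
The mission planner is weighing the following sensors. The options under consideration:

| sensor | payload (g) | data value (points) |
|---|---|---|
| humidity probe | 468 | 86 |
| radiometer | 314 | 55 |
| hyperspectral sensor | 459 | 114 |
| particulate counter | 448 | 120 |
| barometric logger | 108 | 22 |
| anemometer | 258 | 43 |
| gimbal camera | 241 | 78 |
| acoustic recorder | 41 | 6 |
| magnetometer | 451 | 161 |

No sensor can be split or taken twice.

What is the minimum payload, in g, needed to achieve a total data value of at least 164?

492

Look for the lowest-payload combination reaching 164.
acoustic recorder + magnetometer reaches 167 using 492 g.
Any bundle with less than 492 g falls short of 164.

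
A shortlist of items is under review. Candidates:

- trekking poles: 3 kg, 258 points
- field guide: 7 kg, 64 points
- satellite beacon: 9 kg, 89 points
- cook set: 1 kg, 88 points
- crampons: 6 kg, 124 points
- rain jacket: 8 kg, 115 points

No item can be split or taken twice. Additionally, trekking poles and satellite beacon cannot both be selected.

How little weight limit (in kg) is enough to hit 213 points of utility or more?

Need the lightest bundle worth ≥ 213.
Taking trekking poles gives 258 (≥ 213) for 3 kg.
No combination under 3 kg hits 213.

3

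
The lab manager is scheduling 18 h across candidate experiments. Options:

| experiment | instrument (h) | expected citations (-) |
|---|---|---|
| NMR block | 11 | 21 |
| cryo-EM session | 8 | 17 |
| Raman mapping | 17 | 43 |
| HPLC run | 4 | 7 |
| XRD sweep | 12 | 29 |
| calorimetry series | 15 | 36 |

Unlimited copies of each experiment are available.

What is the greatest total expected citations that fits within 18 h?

The ratio ordering already packs tightly: Raman mapping, 17 h, 43.
The spare 1 h is too small for any remaining experiment, and no exchange beats 43.

43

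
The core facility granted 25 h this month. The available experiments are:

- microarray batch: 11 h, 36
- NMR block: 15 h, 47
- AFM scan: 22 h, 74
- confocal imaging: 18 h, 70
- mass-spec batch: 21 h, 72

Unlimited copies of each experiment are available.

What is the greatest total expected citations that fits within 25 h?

74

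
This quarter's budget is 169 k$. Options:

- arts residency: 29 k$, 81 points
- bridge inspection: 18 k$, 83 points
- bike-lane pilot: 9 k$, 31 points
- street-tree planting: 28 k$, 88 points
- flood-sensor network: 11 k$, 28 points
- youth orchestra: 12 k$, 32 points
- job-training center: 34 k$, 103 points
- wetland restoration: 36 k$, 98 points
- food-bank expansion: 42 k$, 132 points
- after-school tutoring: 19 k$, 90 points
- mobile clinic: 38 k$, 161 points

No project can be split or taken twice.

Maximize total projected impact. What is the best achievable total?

617

Density check — after-school tutoring 4.74, bridge inspection 4.61, mobile clinic 4.24 are the best per k$.
Taking bridge inspection + bike-lane pilot + street-tree planting + youth orchestra + food-bank expansion + after-school tutoring + mobile clinic: 166 k$ used, 617 in projected impact.
No other feasible combination exceeds 617.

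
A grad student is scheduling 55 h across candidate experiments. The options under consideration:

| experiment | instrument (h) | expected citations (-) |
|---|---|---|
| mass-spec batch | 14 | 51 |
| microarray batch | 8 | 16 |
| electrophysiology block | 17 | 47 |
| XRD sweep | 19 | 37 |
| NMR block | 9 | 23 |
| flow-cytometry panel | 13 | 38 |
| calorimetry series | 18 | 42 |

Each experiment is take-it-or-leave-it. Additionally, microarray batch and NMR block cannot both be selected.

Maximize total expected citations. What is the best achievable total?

159

Taking mass-spec batch + electrophysiology block + NMR block + flow-cytometry panel: 53 h used, 159 in expected citations.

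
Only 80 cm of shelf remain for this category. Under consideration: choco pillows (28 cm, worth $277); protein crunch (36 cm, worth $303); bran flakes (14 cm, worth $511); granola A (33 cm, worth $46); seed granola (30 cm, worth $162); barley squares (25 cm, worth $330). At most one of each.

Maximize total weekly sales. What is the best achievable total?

1144

Greedy by ratio would take choco pillows + bran flakes + barley squares: 67 cm used, total 1118.
The 28 cm tied up in choco pillows is better spent on protein crunch — total rises to 1144 (75 cm).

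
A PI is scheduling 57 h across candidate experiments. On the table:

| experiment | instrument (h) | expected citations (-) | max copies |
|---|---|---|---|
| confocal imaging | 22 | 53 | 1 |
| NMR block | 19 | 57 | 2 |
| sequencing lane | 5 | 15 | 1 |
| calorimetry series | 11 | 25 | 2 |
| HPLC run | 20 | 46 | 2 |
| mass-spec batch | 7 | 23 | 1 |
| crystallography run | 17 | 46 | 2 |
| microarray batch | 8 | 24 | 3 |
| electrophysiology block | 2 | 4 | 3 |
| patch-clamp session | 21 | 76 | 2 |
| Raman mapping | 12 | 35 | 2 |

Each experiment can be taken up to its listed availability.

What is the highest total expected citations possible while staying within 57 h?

199

Greedy by ratio would take sequencing lane + mass-spec batch + electrophysiology block + 2×patch-clamp session: 56 h used, total 194.
Dropping sequencing lane and electrophysiology block frees 7 h; slotting in microarray batch (8 h) lifts the total to 199 at 57 h.
That's the maximum — no swap from here does better than 199.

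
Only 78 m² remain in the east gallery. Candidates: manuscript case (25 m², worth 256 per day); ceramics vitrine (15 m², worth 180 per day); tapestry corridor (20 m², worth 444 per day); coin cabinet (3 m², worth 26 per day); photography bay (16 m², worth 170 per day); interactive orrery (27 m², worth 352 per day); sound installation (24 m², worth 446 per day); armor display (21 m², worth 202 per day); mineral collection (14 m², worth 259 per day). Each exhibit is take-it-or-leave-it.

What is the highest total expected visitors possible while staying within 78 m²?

1355

By expected visitors per m²: tapestry corridor 22.20, sound installation 18.58, mineral collection 18.50, interactive orrery 13.04 lead.
Taking ceramics vitrine + tapestry corridor + coin cabinet + sound installation + mineral collection: 76 m² used, 1355 in expected visitors.
Next best is tapestry corridor + coin cabinet + photography bay + sound installation + mineral collection at 1345 (77 m²) — short by 10.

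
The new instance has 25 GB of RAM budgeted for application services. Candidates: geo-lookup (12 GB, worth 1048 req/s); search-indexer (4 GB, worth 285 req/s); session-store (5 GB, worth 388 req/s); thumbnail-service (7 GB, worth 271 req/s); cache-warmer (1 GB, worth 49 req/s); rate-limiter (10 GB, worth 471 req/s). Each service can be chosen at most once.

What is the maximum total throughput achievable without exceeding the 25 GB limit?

1770

Best packing: geo-lookup + search-indexer + session-store + cache-warmer — 22 GB, 1770 total.
The closest alternative, geo-lookup + session-store + thumbnail-service + cache-warmer, reaches only 1756.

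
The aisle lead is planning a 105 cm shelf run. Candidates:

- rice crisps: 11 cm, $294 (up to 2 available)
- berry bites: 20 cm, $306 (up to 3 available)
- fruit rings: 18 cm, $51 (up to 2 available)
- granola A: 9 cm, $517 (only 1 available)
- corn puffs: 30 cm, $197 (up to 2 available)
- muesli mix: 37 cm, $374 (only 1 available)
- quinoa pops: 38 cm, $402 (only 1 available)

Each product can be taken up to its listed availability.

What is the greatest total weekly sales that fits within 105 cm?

2023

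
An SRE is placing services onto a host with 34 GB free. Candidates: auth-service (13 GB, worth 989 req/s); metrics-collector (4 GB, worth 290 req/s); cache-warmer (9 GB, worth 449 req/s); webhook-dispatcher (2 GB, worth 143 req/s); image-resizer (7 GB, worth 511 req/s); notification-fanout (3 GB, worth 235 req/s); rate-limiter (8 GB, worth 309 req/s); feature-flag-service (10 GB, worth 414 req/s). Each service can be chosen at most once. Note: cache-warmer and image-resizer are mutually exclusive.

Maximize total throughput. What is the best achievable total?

Density check — notification-fanout 78.33, auth-service 76.08, image-resizer 73.00 are the best per GB.
A density-first pass picks auth-service + metrics-collector + webhook-dispatcher + image-resizer + notification-fanout — 2168 at 29 GB.
Dropping notification-fanout frees 3 GB; slotting in rate-limiter (8 GB) lifts the total to 2242 at 34 GB.

2242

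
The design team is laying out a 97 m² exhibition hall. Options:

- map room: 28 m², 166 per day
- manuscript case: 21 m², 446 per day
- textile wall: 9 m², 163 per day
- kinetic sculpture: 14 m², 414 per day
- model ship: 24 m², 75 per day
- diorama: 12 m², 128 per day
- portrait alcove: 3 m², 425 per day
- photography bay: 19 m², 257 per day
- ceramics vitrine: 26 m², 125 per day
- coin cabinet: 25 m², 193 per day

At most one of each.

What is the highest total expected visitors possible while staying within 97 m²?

1898

Ranking by ratio (expected visitors/m²): portrait alcove 141.67, kinetic sculpture 29.57, manuscript case 21.24.
Taking the top-ratio exhibits first gives manuscript case + textile wall + kinetic sculpture + diorama + portrait alcove + photography bay for 1833 (78 m²).
The 12 m² tied up in diorama is better spent on coin cabinet — total rises to 1898 (91 m²).
Runner-up map room + manuscript case + textile wall + kinetic sculpture + portrait alcove + photography bay tops out at 1871.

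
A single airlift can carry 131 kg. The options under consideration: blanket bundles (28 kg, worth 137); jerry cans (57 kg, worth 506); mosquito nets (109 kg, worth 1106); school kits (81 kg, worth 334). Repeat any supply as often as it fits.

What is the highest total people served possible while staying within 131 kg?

By people served per kg: mosquito nets 10.15, jerry cans 8.88, blanket bundles 4.89, school kits 4.12 lead.
The ratio ordering already packs tightly: mosquito nets, 109 kg, 1106.
No other feasible combination exceeds 1106.

1106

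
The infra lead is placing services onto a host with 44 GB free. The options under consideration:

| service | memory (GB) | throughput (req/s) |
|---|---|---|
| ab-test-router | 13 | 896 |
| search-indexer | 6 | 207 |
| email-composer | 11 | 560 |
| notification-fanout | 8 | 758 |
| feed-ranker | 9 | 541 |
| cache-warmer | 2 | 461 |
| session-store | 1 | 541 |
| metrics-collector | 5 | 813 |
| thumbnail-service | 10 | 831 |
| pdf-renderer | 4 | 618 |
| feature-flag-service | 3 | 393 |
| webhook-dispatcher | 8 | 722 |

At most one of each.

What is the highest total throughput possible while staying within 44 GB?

5202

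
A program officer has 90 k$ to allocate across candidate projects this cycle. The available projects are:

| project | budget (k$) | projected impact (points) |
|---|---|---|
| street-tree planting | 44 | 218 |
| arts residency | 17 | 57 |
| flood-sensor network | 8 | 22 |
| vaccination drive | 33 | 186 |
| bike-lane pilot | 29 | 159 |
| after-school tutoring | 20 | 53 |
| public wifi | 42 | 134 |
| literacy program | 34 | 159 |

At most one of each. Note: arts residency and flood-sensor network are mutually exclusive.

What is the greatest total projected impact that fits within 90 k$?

434

By projected impact per k$: vaccination drive 5.64, bike-lane pilot 5.48, street-tree planting 4.95, literacy program 4.68 lead.
Street-tree planting + arts residency + bike-lane pilot uses 90 of the 90 k$ and totals 434.
Next best is street-tree planting + flood-sensor network + vaccination drive at 426 (85 k$) — short by 8.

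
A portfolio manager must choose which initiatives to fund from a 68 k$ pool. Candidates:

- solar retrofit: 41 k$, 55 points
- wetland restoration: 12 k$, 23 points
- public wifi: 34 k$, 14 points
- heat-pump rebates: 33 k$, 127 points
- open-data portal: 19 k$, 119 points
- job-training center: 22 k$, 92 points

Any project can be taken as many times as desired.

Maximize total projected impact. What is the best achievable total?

357

Ranking by ratio (projected impact/k$): open-data portal 6.26, job-training center 4.18, heat-pump rebates 3.85, wetland restoration 1.92.
Best packing: 3×open-data portal — 57 k$, 357 total.
No other feasible combination exceeds 357.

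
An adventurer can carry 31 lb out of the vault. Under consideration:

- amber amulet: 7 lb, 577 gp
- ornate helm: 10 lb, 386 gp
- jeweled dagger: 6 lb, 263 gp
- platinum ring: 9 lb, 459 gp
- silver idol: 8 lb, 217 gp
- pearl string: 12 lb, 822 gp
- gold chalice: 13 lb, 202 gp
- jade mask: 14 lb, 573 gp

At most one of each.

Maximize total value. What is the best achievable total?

1858

Best packing: amber amulet + platinum ring + pearl string — 28 lb, 1858 total.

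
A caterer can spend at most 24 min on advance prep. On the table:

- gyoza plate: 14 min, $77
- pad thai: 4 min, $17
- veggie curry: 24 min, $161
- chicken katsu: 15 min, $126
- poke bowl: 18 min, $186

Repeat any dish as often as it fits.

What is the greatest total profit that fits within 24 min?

The ratio ordering already packs tightly: pad thai + poke bowl, 22 min, 203.
That's the maximum — no swap from here does better than 203.

203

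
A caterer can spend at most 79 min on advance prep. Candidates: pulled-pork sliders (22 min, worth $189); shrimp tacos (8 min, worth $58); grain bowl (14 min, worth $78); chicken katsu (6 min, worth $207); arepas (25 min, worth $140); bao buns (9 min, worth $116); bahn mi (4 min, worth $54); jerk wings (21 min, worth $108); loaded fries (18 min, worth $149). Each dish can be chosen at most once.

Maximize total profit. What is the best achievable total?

Density check — chicken katsu 34.50, bahn mi 13.50, bao buns 12.89, pulled-pork sliders 8.59 are the best per min.
Greedy by ratio would take pulled-pork sliders + shrimp tacos + chicken katsu + bao buns + bahn mi + loaded fries: 67 min used, total 773.
Replace bahn mi with grain bowl: the trade gains 24 net, giving 797 at 77 min.
The closest alternative, pulled-pork sliders + grain bowl + chicken katsu + bao buns + bahn mi + loaded fries, reaches only 793.

797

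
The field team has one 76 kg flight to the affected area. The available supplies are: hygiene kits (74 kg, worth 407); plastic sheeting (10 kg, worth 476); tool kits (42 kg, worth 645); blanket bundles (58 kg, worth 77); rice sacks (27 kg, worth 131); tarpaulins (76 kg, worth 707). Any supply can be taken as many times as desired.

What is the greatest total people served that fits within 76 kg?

Ranking by ratio (people served/kg): plastic sheeting 47.60, tool kits 15.36, tarpaulins 9.30, hygiene kits 5.50.
7×plastic sheeting uses 70 of the 76 kg and totals 3332.
The spare 6 kg is too small for any remaining supply, and no exchange beats 3332.

3332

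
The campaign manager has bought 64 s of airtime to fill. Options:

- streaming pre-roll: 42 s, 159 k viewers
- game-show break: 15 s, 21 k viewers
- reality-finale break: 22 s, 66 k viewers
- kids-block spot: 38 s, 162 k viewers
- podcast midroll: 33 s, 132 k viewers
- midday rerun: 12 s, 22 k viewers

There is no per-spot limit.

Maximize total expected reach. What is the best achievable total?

Reality-finale break + kids-block spot uses 60 of the 64 s and totals 228.
Every other selection either busts 64 s or fails to beat 228.

228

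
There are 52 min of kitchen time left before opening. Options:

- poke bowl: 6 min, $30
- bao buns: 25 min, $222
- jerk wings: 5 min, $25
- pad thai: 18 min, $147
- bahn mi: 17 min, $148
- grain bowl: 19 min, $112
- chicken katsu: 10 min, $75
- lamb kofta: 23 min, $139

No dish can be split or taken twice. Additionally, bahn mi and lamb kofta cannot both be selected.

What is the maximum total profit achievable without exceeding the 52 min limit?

Ranking by ratio (profit/min): bao buns 8.88, bahn mi 8.71, pad thai 8.17.
Taking bao buns + bahn mi + chicken katsu: 52 min used, 445 in profit.
An exhaustive check of the 256 subsets confirms 445.

445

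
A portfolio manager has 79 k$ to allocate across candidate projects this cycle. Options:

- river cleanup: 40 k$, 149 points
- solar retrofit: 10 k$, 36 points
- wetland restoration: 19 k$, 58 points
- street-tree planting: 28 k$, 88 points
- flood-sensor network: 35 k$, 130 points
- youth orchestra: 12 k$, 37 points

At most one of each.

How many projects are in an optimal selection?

Best achievable projected impact is 279.
One optimal bundle: river cleanup + flood-sensor network (75 k$).
Any selection reaching 279 contains exactly 2 projects.

2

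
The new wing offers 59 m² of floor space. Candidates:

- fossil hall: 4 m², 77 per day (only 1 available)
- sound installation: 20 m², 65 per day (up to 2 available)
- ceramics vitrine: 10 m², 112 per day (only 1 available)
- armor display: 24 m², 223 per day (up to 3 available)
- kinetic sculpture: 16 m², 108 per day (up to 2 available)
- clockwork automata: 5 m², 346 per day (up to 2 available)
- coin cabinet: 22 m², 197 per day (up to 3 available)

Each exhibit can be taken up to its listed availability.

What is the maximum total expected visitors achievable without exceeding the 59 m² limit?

1163

Greedy by ratio would take fossil hall + ceramics vitrine + armor display + 2×clockwork automata: 48 m² used, total 1104.
Replace ceramics vitrine and armor display with 2×coin cabinet: the trade gains 59 net, giving 1163 at 58 m².
That's the maximum — no swap from here does better than 1163.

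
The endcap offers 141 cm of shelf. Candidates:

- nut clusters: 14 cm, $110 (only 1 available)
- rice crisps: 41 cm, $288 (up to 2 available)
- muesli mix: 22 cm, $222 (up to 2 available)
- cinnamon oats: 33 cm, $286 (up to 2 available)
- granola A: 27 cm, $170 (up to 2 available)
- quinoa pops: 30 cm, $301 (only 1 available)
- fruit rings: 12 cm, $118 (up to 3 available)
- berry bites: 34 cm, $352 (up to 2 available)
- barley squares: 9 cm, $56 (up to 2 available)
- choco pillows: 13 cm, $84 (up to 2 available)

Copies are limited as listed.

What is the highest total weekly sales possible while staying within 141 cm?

Taking the top-ratio products first gives 2×muesli mix + 2×fruit rings + 2×berry bites for 1384 (136 cm).
Replace muesli mix and fruit rings with quinoa pops + barley squares: the trade gains 17 net, giving 1401 at 141 cm.
Every other selection either busts 141 cm or exceeds an availability limit or fails to beat 1401.

1401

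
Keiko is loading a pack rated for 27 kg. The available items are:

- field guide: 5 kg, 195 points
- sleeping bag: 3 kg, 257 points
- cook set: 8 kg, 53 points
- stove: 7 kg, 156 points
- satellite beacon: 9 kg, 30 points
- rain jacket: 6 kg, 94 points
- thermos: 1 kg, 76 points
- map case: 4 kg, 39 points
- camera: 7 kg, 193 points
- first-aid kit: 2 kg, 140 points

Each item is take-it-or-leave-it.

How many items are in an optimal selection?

6

The maximum utility within 27 kg is 1017.
One optimal bundle: field guide + sleeping bag + stove + thermos + camera + first-aid kit (25 kg).
All optima have 6 items.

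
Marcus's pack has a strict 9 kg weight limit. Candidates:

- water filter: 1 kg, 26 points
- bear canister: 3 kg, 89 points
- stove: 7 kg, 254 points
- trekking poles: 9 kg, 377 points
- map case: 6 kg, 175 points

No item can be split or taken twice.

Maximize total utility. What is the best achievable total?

Best packing: trekking poles — 9 kg, 377 total.
Next best is water filter + stove at 280 (8 kg) — short by 97.

377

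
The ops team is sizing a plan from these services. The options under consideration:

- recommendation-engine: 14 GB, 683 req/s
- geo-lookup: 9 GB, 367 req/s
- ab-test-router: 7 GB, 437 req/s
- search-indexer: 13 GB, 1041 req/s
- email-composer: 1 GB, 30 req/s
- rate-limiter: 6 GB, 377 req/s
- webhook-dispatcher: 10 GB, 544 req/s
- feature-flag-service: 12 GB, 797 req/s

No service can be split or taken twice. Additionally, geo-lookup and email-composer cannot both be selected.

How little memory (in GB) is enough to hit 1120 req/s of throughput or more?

Minimise GB subject to total throughput ≥ 1120.
rate-limiter + feature-flag-service: 1174 throughput at 18 GB.
Below 18 GB the best achievable stays under 1120.

18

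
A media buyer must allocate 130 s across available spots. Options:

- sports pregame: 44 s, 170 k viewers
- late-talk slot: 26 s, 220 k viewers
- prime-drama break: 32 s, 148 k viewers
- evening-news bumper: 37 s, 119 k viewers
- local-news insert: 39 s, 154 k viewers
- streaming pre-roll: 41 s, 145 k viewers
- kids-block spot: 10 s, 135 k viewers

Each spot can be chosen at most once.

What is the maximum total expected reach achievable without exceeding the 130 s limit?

The ratio heuristic lands on late-talk slot + prime-drama break + local-news insert + kids-block spot (657) but leaves 23 s idle.
Dropping prime-drama break frees 32 s; slotting in sports pregame (44 s) lifts the total to 679 at 119 s.
An exhaustive check of the 128 subsets confirms 679.

679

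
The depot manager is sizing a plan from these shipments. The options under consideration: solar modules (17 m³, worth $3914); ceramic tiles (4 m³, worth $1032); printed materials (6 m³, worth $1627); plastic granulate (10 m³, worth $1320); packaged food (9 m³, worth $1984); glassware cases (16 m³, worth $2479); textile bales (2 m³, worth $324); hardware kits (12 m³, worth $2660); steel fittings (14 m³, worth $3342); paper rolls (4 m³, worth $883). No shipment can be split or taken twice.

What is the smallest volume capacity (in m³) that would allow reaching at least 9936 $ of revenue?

Need the lightest bundle worth ≥ 9936.
solar modules + ceramic tiles + printed materials + textile bales + steel fittings reaches 10239 using 43 m³.
Any bundle with less than 43 m³ falls short of 9936.

43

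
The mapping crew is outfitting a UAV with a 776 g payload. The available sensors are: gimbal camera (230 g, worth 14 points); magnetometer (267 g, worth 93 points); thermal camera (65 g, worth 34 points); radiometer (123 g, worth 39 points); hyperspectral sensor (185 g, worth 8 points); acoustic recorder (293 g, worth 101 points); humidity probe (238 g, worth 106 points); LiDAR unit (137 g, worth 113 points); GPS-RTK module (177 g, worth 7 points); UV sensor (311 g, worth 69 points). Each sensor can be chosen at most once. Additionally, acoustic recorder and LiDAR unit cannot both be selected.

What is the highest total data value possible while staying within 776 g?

Taking the top-ratio sensors first gives magnetometer + thermal camera + humidity probe + LiDAR unit for 346 (707 g).
Replace thermal camera with radiometer: the trade gains 5 net, giving 351 at 765 g.
The spare 11 g is too small for any remaining sensor, and no feasible exchange beats 351.

351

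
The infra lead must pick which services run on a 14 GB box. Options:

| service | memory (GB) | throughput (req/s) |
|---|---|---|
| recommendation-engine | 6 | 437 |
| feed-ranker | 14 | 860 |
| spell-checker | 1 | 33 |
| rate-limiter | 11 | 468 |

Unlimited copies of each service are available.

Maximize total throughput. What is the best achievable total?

2×recommendation-engine + 2×spell-checker uses 14 of the 14 GB and totals 940.
No other feasible combination exceeds 940.

940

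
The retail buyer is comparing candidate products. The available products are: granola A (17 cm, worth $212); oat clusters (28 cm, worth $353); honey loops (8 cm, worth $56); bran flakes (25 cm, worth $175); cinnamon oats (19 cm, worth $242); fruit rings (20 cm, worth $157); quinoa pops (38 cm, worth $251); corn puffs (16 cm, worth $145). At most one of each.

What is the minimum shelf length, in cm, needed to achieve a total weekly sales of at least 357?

Need the lightest bundle worth ≥ 357.
granola A + corn puffs reaches 357 using 33 cm.
Below 33 cm the best achievable stays under 357.

33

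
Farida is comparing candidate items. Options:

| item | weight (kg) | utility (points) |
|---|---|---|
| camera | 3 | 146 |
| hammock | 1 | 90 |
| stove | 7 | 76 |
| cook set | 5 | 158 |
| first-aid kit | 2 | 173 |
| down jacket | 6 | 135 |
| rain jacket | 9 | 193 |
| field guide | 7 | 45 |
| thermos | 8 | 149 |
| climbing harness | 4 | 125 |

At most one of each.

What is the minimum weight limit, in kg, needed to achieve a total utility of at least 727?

19

Look for the lowest-weight combination reaching 727.
camera + hammock + first-aid kit + rain jacket + climbing harness: 727 utility at 19 kg.
Below 19 kg the best achievable stays under 727.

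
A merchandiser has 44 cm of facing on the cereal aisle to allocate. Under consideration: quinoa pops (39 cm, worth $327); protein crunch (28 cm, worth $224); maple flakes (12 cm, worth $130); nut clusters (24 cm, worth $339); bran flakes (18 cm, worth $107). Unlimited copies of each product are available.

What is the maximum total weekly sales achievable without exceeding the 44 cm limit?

Best packing: maple flakes + nut clusters — 36 cm, 469 total.
That's the maximum — no swap from here does better than 469.

469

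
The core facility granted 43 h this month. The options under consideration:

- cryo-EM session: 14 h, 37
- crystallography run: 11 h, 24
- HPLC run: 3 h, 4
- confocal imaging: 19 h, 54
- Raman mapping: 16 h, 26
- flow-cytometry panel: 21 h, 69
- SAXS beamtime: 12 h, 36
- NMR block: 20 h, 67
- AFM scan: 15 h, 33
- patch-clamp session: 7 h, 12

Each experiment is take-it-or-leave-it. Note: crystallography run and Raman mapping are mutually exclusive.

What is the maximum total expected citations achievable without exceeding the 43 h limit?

Taking flow-cytometry panel + NMR block: 41 h used, 136 in expected citations.
Nothing else feasible within 43 h beats 136.

136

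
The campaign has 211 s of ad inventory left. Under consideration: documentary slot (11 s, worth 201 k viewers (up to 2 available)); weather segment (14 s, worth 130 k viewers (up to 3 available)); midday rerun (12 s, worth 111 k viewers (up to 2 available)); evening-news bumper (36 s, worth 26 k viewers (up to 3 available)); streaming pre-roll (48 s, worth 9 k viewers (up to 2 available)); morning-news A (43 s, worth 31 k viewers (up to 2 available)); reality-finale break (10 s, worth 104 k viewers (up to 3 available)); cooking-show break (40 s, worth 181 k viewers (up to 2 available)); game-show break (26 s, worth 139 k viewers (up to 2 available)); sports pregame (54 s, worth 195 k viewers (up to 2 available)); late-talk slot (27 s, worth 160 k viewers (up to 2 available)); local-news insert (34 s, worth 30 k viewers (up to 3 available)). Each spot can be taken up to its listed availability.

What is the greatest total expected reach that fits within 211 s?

Filling by ratio: 2×documentary slot + 3×weather segment + 2×midday rerun + 3×reality-finale break + game-show break + 2×late-talk slot for 1785, with 13 s left unused.
The 27 s tied up in late-talk slot is better spent on cooking-show break — total rises to 1806 (211 s).
Every other selection either busts 211 s or exceeds an availability limit or fails to beat 1806.

1806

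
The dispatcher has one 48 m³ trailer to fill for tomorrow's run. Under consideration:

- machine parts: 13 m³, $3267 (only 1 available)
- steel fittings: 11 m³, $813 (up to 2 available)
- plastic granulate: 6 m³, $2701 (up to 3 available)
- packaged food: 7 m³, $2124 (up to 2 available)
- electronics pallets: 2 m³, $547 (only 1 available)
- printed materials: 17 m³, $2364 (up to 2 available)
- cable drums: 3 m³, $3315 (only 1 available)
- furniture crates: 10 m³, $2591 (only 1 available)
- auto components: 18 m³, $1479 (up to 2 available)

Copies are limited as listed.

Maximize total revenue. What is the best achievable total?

18933

Ranking by ratio (revenue/m³): cable drums 1105.00, plastic granulate 450.17, packaged food 303.43.
Taking the top-ratio shipments first gives 3×plastic granulate + 2×packaged food + electronics pallets + cable drums + furniture crates for 18804 (47 m³).
Replace electronics pallets and furniture crates with machine parts: the trade gains 129 net, giving 18933 at 48 m³.
That's the maximum — no swap from here does better than 18933.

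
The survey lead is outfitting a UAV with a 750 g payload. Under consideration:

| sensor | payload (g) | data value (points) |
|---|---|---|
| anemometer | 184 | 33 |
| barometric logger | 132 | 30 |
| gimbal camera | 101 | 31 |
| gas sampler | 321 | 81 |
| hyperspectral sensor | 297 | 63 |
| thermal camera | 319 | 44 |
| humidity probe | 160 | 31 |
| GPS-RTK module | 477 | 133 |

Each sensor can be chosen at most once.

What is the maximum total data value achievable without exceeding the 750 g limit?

Taking the top-ratio sensors first gives barometric logger + gimbal camera + GPS-RTK module for 194 (710 g).
Replace barometric logger with humidity probe: the trade gains 1 net, giving 195 at 738 g.
The closest alternative, barometric logger + gimbal camera + GPS-RTK module, reaches only 194.

195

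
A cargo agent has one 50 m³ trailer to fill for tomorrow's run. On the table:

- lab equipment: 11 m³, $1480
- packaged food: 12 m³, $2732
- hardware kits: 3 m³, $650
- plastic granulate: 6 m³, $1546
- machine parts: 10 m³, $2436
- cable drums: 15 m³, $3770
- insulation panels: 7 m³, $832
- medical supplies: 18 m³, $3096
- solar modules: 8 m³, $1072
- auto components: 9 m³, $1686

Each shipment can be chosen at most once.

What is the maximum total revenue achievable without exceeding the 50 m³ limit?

The ratio heuristic lands on packaged food + hardware kits + plastic granulate + machine parts + cable drums (11134) but leaves 4 m³ idle.
Dropping hardware kits frees 3 m³; slotting in insulation panels (7 m³) lifts the total to 11316 at 50 m³.
Runner-up packaged food + hardware kits + machine parts + cable drums + auto components tops out at 11274.

11316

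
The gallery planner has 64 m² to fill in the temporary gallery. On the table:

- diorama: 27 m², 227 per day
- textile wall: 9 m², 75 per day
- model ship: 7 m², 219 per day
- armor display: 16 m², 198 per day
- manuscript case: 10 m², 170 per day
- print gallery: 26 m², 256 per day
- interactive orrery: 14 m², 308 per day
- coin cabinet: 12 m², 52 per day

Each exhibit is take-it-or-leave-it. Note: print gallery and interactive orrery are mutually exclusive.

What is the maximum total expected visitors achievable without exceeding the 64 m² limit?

Density check — model ship 31.29, interactive orrery 22.00, manuscript case 17.00 are the best per m².
Taking textile wall + model ship + armor display + manuscript case + interactive orrery: 56 m² used, 970 in expected visitors.
Every other selection either busts 64 m² or breaks a pairing rule or fails to beat 970.

970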